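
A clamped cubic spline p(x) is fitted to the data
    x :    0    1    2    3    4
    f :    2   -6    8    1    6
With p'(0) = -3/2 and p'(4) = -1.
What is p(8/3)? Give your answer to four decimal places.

3.5516

Let σ_i = p''(x_i). Step sizes h_i = 1, 1, 1, 1; slopes of the chords Δ_i = (y_(i+1) - y_i)/h_i = -8, 14, -7, 5.
  1·σ_0 + 4·σ_1 + 1·σ_2 = 6(Δ_1 - Δ_0) = 132
  1·σ_1 + 4·σ_2 + 1·σ_3 = 6(Δ_2 - Δ_1) = -126
  1·σ_2 + 4·σ_3 + 1·σ_4 = 6(Δ_3 - Δ_2) = 72
Clamped end conditions give two more equations: 2h_0·σ_0 + h_0·σ_1 = 6(Δ_0 - p'(0)) = -39 and h_3·σ_3 + 2h_3·σ_4 = 6(p'(4) - Δ_3) = -36.
Solving the tridiagonal system: σ_0 = -2759/56, σ_1 = 1667/28, σ_2 = -455/8, σ_3 = 1175/28, σ_4 = -2183/56.
On [2, 3], p(x) = 8 + 139/28·(x - 2) - 455/16·(x - 2)² + 1845/112·(x - 2)³.
With (x - 2) = 2/3: p(8/3) = 895/252.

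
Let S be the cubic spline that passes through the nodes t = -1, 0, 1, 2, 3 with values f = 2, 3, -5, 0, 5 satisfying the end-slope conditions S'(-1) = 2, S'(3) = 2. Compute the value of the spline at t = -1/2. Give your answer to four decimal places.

3.3772

Write M_i for S''(x_i). With h_i = 1, 1, 1, 1 and divided differences Δ_i = 1, -8, 5, 5, the continuity of S' gives the tridiagonal system
  1·M_0 + 4·M_1 + 1·M_2 = 6(Δ_1 - Δ_0) = -54
  1·M_1 + 4·M_2 + 1·M_3 = 6(Δ_2 - Δ_1) = 78
  1·M_2 + 4·M_3 + 1·M_4 = 6(Δ_3 - Δ_2) = 0
Clamped end conditions give two more equations: 2h_0·M_0 + h_0·M_1 = 6(Δ_0 - S'(-1)) = -6 and h_3·M_3 + 2h_3·M_4 = 6(S'(3) - Δ_3) = -18.
Hence M_0 = 225/28, M_1 = -309/14, M_2 = 105/4, M_3 = -69/14, M_4 = -183/28.
On [-1, 0], S(t) = 2 + 2·(t + 1) + 225/56·(t + 1)² - 281/56·(t + 1)³.
With (t + 1) = 1/2: S(-1/2) = 1513/448.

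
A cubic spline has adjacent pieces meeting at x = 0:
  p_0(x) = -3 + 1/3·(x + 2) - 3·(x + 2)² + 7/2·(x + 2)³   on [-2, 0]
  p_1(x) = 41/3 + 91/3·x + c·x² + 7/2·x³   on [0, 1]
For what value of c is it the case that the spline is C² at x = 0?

p_0''(x) = -6 + 21·(x + 2), so p_0''(0) = 36. On the right, p_1''(0) = 2c, so c = 18.

18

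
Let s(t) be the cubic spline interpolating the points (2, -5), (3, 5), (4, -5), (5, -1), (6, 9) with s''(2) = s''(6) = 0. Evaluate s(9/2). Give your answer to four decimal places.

-4.9688

With σ_i denoting the second derivative at x_i, h_i = 1, 1, 1, 1, and Δ_i = (y_(i+1) − y_i)/h_i = 10, -10, 4, 10:
  1·σ_0 + 4·σ_1 + 1·σ_2 = 6(Δ_1 - Δ_0) = -120
  1·σ_1 + 4·σ_2 + 1·σ_3 = 6(Δ_2 - Δ_1) = 84
  1·σ_2 + 4·σ_3 + 1·σ_4 = 6(Δ_3 - Δ_2) = 36
Natural end conditions: σ_0 = σ_4 = 0.
Forward elimination and back-substitution give σ_0 = 0, σ_1 = -75/2, σ_2 = 30, σ_3 = 3/2, σ_4 = 0.
On [4, 5], s(t) = -5 - 25/4·(t - 4) + 15·(t - 4)² - 19/4·(t - 4)³.
With (t - 4) = 1/2: s(9/2) = -159/32.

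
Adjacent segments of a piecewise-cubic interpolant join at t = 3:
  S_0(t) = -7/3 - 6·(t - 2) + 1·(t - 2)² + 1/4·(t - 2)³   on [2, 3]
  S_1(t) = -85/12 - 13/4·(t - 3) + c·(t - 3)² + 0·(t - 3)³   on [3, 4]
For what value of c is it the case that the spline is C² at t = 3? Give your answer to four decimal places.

1.7500

S_0''(t) = 2 + 3/2·(t - 2), so S_0''(3) = 7/2. On the right, S_1''(3) = 2c, so c = 7/4.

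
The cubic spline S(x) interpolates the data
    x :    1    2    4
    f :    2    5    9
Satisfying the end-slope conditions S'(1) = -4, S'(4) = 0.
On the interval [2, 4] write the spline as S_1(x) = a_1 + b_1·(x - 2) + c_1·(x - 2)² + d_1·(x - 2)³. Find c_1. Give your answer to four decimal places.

-2.3333

Put M_i = S'' at the i-th knot. Here h = (1, 2) and Δ = (3, 2), so the interior equations h_(i-1)·M_(i-1) + 2(h_(i-1)+h_i)·M_i + h_i·M_(i+1) = 6(Δ_i − Δ_(i-1)) read
  1·M_0 + 6·M_1 + 2·M_2 = 6(Δ_1 - Δ_0) = -6
Clamped end conditions give two more equations: 2h_0·M_0 + h_0·M_1 = 6(Δ_0 - S'(1)) = 42 and h_1·M_1 + 2h_1·M_2 = 6(S'(4) - Δ_1) = -12.
Solving: M_0 = 70/3, M_1 = -14/3, M_2 = -2/3.
On [2, 4], with S_1(x) = a_1 + b_1·(x - 2) + c_1·(x - 2)² + d_1·(x - 2)³: c_1 = M_1/2 = -7/3, d_1 = (M_2 - M_1)/(6h_1) = 1/3, b_1 = Δ_1 - h_1(2M_1 + M_2)/6 = 16/3.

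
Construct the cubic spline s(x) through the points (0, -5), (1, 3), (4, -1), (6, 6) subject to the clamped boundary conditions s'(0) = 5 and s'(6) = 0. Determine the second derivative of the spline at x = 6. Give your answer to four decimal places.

With σ_i denoting the second derivative at x_i, h_i = 1, 3, 2, and Δ_i = (y_(i+1) − y_i)/h_i = 8, -4/3, 7/2:
  1·σ_0 + 8·σ_1 + 3·σ_2 = 6(Δ_1 - Δ_0) = -56
  3·σ_1 + 10·σ_2 + 2·σ_3 = 6(Δ_2 - Δ_1) = 29
Clamped end conditions give two more equations: 2h_0·σ_0 + h_0·σ_1 = 6(Δ_0 - s'(0)) = 18 and h_2·σ_2 + 2h_2·σ_3 = 6(s'(6) - Δ_2) = -21.
Solving the tridiagonal system: σ_0 = 1171/78, σ_1 = -469/39, σ_2 = 655/78, σ_3 = -737/78.

-9.4487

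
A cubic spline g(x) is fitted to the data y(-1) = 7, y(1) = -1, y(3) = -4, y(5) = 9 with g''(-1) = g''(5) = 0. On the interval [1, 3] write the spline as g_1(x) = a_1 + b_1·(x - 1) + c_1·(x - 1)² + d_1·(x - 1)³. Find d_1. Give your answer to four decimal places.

0.4583

Put m_i = g'' at the i-th knot. Here h = (2, 2, 2) and Δ = (-4, -3/2, 13/2), so the interior equations h_(i-1)·m_(i-1) + 2(h_(i-1)+h_i)·m_i + h_i·m_(i+1) = 6(Δ_i − Δ_(i-1)) read
  2·m_0 + 8·m_1 + 2·m_2 = 6(Δ_1 - Δ_0) = 15
  2·m_1 + 8·m_2 + 2·m_3 = 6(Δ_2 - Δ_1) = 48
Natural end conditions: m_0 = m_3 = 0.
Solving the tridiagonal system: m_0 = 0, m_1 = 2/5, m_2 = 59/10, m_3 = 0.
On [1, 3], with g_1(x) = a_1 + b_1·(x - 1) + c_1·(x - 1)² + d_1·(x - 1)³: c_1 = m_1/2 = 1/5, d_1 = (m_2 - m_1)/(6h_1) = 11/24, b_1 = Δ_1 - h_1(2m_1 + m_2)/6 = -56/15.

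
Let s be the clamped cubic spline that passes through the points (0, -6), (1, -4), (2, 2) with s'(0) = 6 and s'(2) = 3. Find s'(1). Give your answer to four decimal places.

3.7500

With M_i denoting the second derivative at x_i, h_i = 1, 1, and Δ_i = (y_(i+1) − y_i)/h_i = 2, 6:
  1·M_0 + 4·M_1 + 1·M_2 = 6(Δ_1 - Δ_0) = 24
Clamped end conditions give two more equations: 2h_0·M_0 + h_0·M_1 = 6(Δ_0 - s'(0)) = -24 and h_1·M_1 + 2h_1·M_2 = 6(s'(2) - Δ_1) = -18.
Solving: M_0 = -39/2, M_1 = 15, M_2 = -33/2.
On [1, 2], s'(x) = b_1 + 2c_1·(x - 1) + 3d_1·(x - 1)² with b_1 = Δ_1 - h_1(2M_1 + M_2)/6 = 15/4, c_1 = M_1/2 = 15/2, d_1 = (M_2 - M_1)/(6h_1) = -21/4. So s'(1) = 15/4.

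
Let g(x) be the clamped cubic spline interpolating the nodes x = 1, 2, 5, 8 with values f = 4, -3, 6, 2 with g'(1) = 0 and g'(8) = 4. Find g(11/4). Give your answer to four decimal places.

-4.8281

Let M_i = g''(x_i). Step sizes h_i = 1, 3, 3; slopes of the chords Δ_i = (y_(i+1) - y_i)/h_i = -7, 3, -4/3.
  1·M_0 + 8·M_1 + 3·M_2 = 6(Δ_1 - Δ_0) = 60
  3·M_1 + 12·M_2 + 3·M_3 = 6(Δ_2 - Δ_1) = -26
Clamped end conditions give two more equations: 2h_0·M_0 + h_0·M_1 = 6(Δ_0 - g'(1)) = -42 and h_2·M_2 + 2h_2·M_3 = 6(g'(8) - Δ_2) = 32.
Solving: M_0 = -28, M_1 = 14, M_2 = -8, M_3 = 28/3.
On [2, 5], g(x) = -3 - 7·(x - 2) + 7·(x - 2)² - 11/9·(x - 2)³.
With (x - 2) = 3/4: g(11/4) = -309/64.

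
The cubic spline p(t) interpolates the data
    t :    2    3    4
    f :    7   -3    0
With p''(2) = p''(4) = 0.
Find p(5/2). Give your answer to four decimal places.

0.7813

Write M_i for p''(x_i). With h_i = 1, 1 and divided differences Δ_i = -10, 3, the continuity of p' gives the tridiagonal system
  1·M_0 + 4·M_1 + 1·M_2 = 6(Δ_1 - Δ_0) = 78
Natural end conditions: M_0 = M_2 = 0.
Hence M_0 = 0, M_1 = 39/2, M_2 = 0.
On [2, 3], p(t) = 7 - 53/4·(t - 2) + 0·(t - 2)² + 13/4·(t - 2)³.
With (t - 2) = 1/2: p(5/2) = 25/32.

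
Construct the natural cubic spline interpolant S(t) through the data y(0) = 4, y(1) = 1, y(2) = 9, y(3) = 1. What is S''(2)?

-30

Let σ_i = S''(x_i). Step sizes h_i = 1, 1, 1; slopes of the chords Δ_i = (y_(i+1) - y_i)/h_i = -3, 8, -8.
  1·σ_0 + 4·σ_1 + 1·σ_2 = 6(Δ_1 - Δ_0) = 66
  1·σ_1 + 4·σ_2 + 1·σ_3 = 6(Δ_2 - Δ_1) = -96
Natural end conditions: σ_0 = σ_3 = 0.
Solving: σ_0 = 0, σ_1 = 24, σ_2 = -30, σ_3 = 0.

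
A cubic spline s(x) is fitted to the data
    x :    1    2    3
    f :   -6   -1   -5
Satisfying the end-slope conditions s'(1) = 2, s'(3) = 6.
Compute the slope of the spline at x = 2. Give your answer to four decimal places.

Let M_i = s''(x_i). Step sizes h_i = 1, 1; slopes of the chords Δ_i = (y_(i+1) - y_i)/h_i = 5, -4.
  1·M_0 + 4·M_1 + 1·M_2 = 6(Δ_1 - Δ_0) = -54
Clamped end conditions give two more equations: 2h_0·M_0 + h_0·M_1 = 6(Δ_0 - s'(1)) = 18 and h_1·M_1 + 2h_1·M_2 = 6(s'(3) - Δ_1) = 60.
Hence M_0 = 49/2, M_1 = -31, M_2 = 91/2.
On [2, 3], s'(x) = b_1 + 2c_1·(x - 2) + 3d_1·(x - 2)² with b_1 = Δ_1 - h_1(2M_1 + M_2)/6 = -5/4, c_1 = M_1/2 = -31/2, d_1 = (M_2 - M_1)/(6h_1) = 51/4. So s'(2) = -5/4.

-1.2500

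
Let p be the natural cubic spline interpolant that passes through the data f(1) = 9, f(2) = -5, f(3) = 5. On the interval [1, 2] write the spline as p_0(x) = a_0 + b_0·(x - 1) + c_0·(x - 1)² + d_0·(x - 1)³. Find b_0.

With M_i denoting the second derivative at x_i, h_i = 1, 1, and Δ_i = (y_(i+1) − y_i)/h_i = -14, 10:
  1·M_0 + 4·M_1 + 1·M_2 = 6(Δ_1 - Δ_0) = 144
Natural end conditions: M_0 = M_2 = 0.
Solving the tridiagonal system: M_0 = 0, M_1 = 36, M_2 = 0.
On [1, 2], with p_0(x) = a_0 + b_0·(x - 1) + c_0·(x - 1)² + d_0·(x - 1)³: c_0 = M_0/2 = 0, d_0 = (M_1 - M_0)/(6h_0) = 6, b_0 = Δ_0 - h_0(2M_0 + M_1)/6 = -20.

-20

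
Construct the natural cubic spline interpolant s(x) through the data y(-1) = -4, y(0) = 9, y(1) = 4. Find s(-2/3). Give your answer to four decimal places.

1.6667

Write M_i for s''(x_i). With h_i = 1, 1 and divided differences Δ_i = 13, -5, the continuity of s' gives the tridiagonal system
  1·M_0 + 4·M_1 + 1·M_2 = 6(Δ_1 - Δ_0) = -108
Natural end conditions: M_0 = M_2 = 0.
Hence M_0 = 0, M_1 = -27, M_2 = 0.
On [-1, 0], s(x) = -4 + 35/2·(x + 1) + 0·(x + 1)² - 9/2·(x + 1)³.
With (x + 1) = 1/3: s(-2/3) = 5/3.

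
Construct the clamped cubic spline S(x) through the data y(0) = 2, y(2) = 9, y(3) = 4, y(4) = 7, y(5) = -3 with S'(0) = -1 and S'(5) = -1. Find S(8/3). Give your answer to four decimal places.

4.9625

Let σ_i = S''(x_i). Step sizes h_i = 2, 1, 1, 1; slopes of the chords Δ_i = (y_(i+1) - y_i)/h_i = 7/2, -5, 3, -10.
  2·σ_0 + 6·σ_1 + 1·σ_2 = 6(Δ_1 - Δ_0) = -51
  1·σ_1 + 4·σ_2 + 1·σ_3 = 6(Δ_2 - Δ_1) = 48
  1·σ_2 + 4·σ_3 + 1·σ_4 = 6(Δ_3 - Δ_2) = -78
Clamped end conditions give two more equations: 2h_0·σ_0 + h_0·σ_1 = 6(Δ_0 - S'(0)) = 27 and h_3·σ_3 + 2h_3·σ_4 = 6(S'(5) - Δ_3) = 54.
Hence σ_0 = 2589/164, σ_1 = -741/41, σ_2 = 2121/82, σ_3 = -1533/41, σ_4 = 3747/82.
On [2, 3], S(x) = 9 - 539/164·(x - 2) - 741/82·(x - 2)² + 1201/164·(x - 2)³.
With (x - 2) = 2/3: S(8/3) = 10987/2214.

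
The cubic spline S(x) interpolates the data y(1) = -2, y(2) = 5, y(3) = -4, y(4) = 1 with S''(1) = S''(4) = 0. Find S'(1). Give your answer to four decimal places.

Put σ_i = S'' at the i-th knot. Here h = (1, 1, 1) and Δ = (7, -9, 5), so the interior equations h_(i-1)·σ_(i-1) + 2(h_(i-1)+h_i)·σ_i + h_i·σ_(i+1) = 6(Δ_i − Δ_(i-1)) read
  1·σ_0 + 4·σ_1 + 1·σ_2 = 6(Δ_1 - Δ_0) = -96
  1·σ_1 + 4·σ_2 + 1·σ_3 = 6(Δ_2 - Δ_1) = 84
Natural end conditions: σ_0 = σ_3 = 0.
Forward elimination and back-substitution give σ_0 = 0, σ_1 = -156/5, σ_2 = 144/5, σ_3 = 0.
On [1, 2], S'(x) = b_0 + 2c_0·(x - 1) + 3d_0·(x - 1)² with b_0 = Δ_0 - h_0(2σ_0 + σ_1)/6 = 61/5, c_0 = σ_0/2 = 0, d_0 = (σ_1 - σ_0)/(6h_0) = -26/5. So S'(1) = 61/5.

12.2000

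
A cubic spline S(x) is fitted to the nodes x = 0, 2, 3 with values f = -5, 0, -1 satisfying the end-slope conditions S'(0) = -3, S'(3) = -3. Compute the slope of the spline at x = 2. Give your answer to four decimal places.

1.7500

Put σ_i = S'' at the i-th knot. Here h = (2, 1) and Δ = (5/2, -1), so the interior equations h_(i-1)·σ_(i-1) + 2(h_(i-1)+h_i)·σ_i + h_i·σ_(i+1) = 6(Δ_i − Δ_(i-1)) read
  2·σ_0 + 6·σ_1 + 1·σ_2 = 6(Δ_1 - Δ_0) = -21
Clamped end conditions give two more equations: 2h_0·σ_0 + h_0·σ_1 = 6(Δ_0 - S'(0)) = 33 and h_1·σ_1 + 2h_1·σ_2 = 6(S'(3) - Δ_1) = -12.
Solving: σ_0 = 47/4, σ_1 = -7, σ_2 = -5/2.
On [2, 3], S'(x) = b_1 + 2c_1·(x - 2) + 3d_1·(x - 2)² with b_1 = Δ_1 - h_1(2σ_1 + σ_2)/6 = 7/4, c_1 = σ_1/2 = -7/2, d_1 = (σ_2 - σ_1)/(6h_1) = 3/4. So S'(2) = 7/4.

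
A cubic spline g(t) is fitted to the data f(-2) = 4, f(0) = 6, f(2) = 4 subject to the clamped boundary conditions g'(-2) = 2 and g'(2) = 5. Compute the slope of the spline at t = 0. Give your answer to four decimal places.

-1.7500

Put m_i = g'' at the i-th knot. Here h = (2, 2) and Δ = (1, -1), so the interior equations h_(i-1)·m_(i-1) + 2(h_(i-1)+h_i)·m_i + h_i·m_(i+1) = 6(Δ_i − Δ_(i-1)) read
  2·m_0 + 8·m_1 + 2·m_2 = 6(Δ_1 - Δ_0) = -12
Clamped end conditions give two more equations: 2h_0·m_0 + h_0·m_1 = 6(Δ_0 - g'(-2)) = -6 and h_1·m_1 + 2h_1·m_2 = 6(g'(2) - Δ_1) = 36.
Solving: m_0 = 3/4, m_1 = -9/2, m_2 = 45/4.
On [0, 2], g'(t) = b_1 + 2c_1·t + 3d_1·t² with b_1 = Δ_1 - h_1(2m_1 + m_2)/6 = -7/4, c_1 = m_1/2 = -9/4, d_1 = (m_2 - m_1)/(6h_1) = 21/16. So g'(0) = -7/4.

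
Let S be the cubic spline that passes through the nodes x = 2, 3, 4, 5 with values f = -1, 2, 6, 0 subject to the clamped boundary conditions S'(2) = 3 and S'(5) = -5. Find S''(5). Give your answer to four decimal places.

Let m_i = S''(x_i). Step sizes h_i = 1, 1, 1; slopes of the chords Δ_i = (y_(i+1) - y_i)/h_i = 3, 4, -6.
  1·m_0 + 4·m_1 + 1·m_2 = 6(Δ_1 - Δ_0) = 6
  1·m_1 + 4·m_2 + 1·m_3 = 6(Δ_2 - Δ_1) = -60
Clamped end conditions give two more equations: 2h_0·m_0 + h_0·m_1 = 6(Δ_0 - S'(2)) = 0 and h_2·m_2 + 2h_2·m_3 = 6(S'(5) - Δ_2) = 6.
Forward elimination and back-substitution give m_0 = -56/15, m_1 = 112/15, m_2 = -302/15, m_3 = 196/15.

13.0667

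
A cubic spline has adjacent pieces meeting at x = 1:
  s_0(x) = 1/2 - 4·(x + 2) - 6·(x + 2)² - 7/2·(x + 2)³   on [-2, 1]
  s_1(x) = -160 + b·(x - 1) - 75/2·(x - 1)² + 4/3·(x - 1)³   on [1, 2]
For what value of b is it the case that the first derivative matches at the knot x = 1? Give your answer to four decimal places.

-134.5000

s_0'(x) = -4 - 12·(x + 2) - 21/2·(x + 2)², so s_0'(1) = -269/2. On the right, s_1'(1) = b, so b = -269/2.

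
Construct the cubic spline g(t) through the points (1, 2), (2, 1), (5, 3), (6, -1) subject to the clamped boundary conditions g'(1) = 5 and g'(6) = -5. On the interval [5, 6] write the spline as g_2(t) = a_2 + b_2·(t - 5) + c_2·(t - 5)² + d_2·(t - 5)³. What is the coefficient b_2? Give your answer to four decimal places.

-2.0635

Put M_i = g'' at the i-th knot. Here h = (1, 3, 1) and Δ = (-1, 2/3, -4), so the interior equations h_(i-1)·M_(i-1) + 2(h_(i-1)+h_i)·M_i + h_i·M_(i+1) = 6(Δ_i − Δ_(i-1)) read
  1·M_0 + 8·M_1 + 3·M_2 = 6(Δ_1 - Δ_0) = 10
  3·M_1 + 8·M_2 + 1·M_3 = 6(Δ_2 - Δ_1) = -28
Clamped end conditions give two more equations: 2h_0·M_0 + h_0·M_1 = 6(Δ_0 - g'(1)) = -36 and h_2·M_2 + 2h_2·M_3 = 6(g'(6) - Δ_2) = -6.
Forward elimination and back-substitution give M_0 = -1324/63, M_1 = 380/63, M_2 = -362/63, M_3 = -8/63.
On [5, 6], with g_2(t) = a_2 + b_2·(t - 5) + c_2·(t - 5)² + d_2·(t - 5)³: c_2 = M_2/2 = -181/63, d_2 = (M_3 - M_2)/(6h_2) = 59/63, b_2 = Δ_2 - h_2(2M_2 + M_3)/6 = -130/63.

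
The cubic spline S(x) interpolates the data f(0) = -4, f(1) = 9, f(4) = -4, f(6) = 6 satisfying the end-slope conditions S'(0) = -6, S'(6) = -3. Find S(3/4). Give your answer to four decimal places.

4.5385

Put σ_i = S'' at the i-th knot. Here h = (1, 3, 2) and Δ = (13, -13/3, 5), so the interior equations h_(i-1)·σ_(i-1) + 2(h_(i-1)+h_i)·σ_i + h_i·σ_(i+1) = 6(Δ_i − Δ_(i-1)) read
  1·σ_0 + 8·σ_1 + 3·σ_2 = 6(Δ_1 - Δ_0) = -104
  3·σ_1 + 10·σ_2 + 2·σ_3 = 6(Δ_2 - Δ_1) = 56
Clamped end conditions give two more equations: 2h_0·σ_0 + h_0·σ_1 = 6(Δ_0 - S'(0)) = 114 and h_2·σ_2 + 2h_2·σ_3 = 6(S'(6) - Δ_2) = -48.
Forward elimination and back-substitution give σ_0 = 2786/39, σ_1 = -1126/39, σ_2 = 722/39, σ_3 = -829/39.
On [0, 1], S(x) = -4 - 6·x + 1393/39·x² - 652/39·x³.
With x = 3/4: S(3/4) = 59/13.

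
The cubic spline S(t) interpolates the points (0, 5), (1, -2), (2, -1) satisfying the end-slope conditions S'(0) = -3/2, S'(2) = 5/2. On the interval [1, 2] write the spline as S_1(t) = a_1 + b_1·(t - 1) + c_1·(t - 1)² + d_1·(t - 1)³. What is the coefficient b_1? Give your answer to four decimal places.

Let σ_i = S''(x_i). Step sizes h_i = 1, 1; slopes of the chords Δ_i = (y_(i+1) - y_i)/h_i = -7, 1.
  1·σ_0 + 4·σ_1 + 1·σ_2 = 6(Δ_1 - Δ_0) = 48
Clamped end conditions give two more equations: 2h_0·σ_0 + h_0·σ_1 = 6(Δ_0 - S'(0)) = -33 and h_1·σ_1 + 2h_1·σ_2 = 6(S'(2) - Δ_1) = 9.
Forward elimination and back-substitution give σ_0 = -53/2, σ_1 = 20, σ_2 = -11/2.
On [1, 2], with S_1(t) = a_1 + b_1·(t - 1) + c_1·(t - 1)² + d_1·(t - 1)³: c_1 = σ_1/2 = 10, d_1 = (σ_2 - σ_1)/(6h_1) = -17/4, b_1 = Δ_1 - h_1(2σ_1 + σ_2)/6 = -19/4.

-4.7500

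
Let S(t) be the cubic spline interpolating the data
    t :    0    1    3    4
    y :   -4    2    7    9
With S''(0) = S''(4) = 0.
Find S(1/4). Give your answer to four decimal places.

-2.3535

With M_i denoting the second derivative at x_i, h_i = 1, 2, 1, and Δ_i = (y_(i+1) − y_i)/h_i = 6, 5/2, 2:
  1·M_0 + 6·M_1 + 2·M_2 = 6(Δ_1 - Δ_0) = -21
  2·M_1 + 6·M_2 + 1·M_3 = 6(Δ_2 - Δ_1) = -3
Natural end conditions: M_0 = M_3 = 0.
Hence M_0 = 0, M_1 = -15/4, M_2 = 3/4, M_3 = 0.
On [0, 1], S(t) = -4 + 53/8·t + 0·t² - 5/8·t³.
With t = 1/4: S(1/4) = -1205/512.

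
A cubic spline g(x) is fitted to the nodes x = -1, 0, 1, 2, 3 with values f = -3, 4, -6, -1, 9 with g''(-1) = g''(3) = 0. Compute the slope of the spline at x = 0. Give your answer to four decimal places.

Let M_i = g''(x_i). Step sizes h_i = 1, 1, 1, 1; slopes of the chords Δ_i = (y_(i+1) - y_i)/h_i = 7, -10, 5, 10.
  1·M_0 + 4·M_1 + 1·M_2 = 6(Δ_1 - Δ_0) = -102
  1·M_1 + 4·M_2 + 1·M_3 = 6(Δ_2 - Δ_1) = 90
  1·M_2 + 4·M_3 + 1·M_4 = 6(Δ_3 - Δ_2) = 30
Natural end conditions: M_0 = M_4 = 0.
Solving: M_0 = 0, M_1 = -465/14, M_2 = 216/7, M_3 = -3/14, M_4 = 0.
On [0, 1], g'(x) = b_1 + 2c_1·x + 3d_1·x² with b_1 = Δ_1 - h_1(2M_1 + M_2)/6 = -57/14, c_1 = M_1/2 = -465/28, d_1 = (M_2 - M_1)/(6h_1) = 299/28. So g'(0) = -57/14.

-4.0714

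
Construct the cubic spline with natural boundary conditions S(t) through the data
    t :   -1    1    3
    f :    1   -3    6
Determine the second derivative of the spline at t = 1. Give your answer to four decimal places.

4.8750

With M_i denoting the second derivative at x_i, h_i = 2, 2, and Δ_i = (y_(i+1) − y_i)/h_i = -2, 9/2:
  2·M_0 + 8·M_1 + 2·M_2 = 6(Δ_1 - Δ_0) = 39
Natural end conditions: M_0 = M_2 = 0.
Solving the tridiagonal system: M_0 = 0, M_1 = 39/8, M_2 = 0.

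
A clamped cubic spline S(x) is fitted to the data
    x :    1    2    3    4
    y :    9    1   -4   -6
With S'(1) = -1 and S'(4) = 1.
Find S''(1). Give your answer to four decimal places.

With σ_i denoting the second derivative at x_i, h_i = 1, 1, 1, and Δ_i = (y_(i+1) − y_i)/h_i = -8, -5, -2:
  1·σ_0 + 4·σ_1 + 1·σ_2 = 6(Δ_1 - Δ_0) = 18
  1·σ_1 + 4·σ_2 + 1·σ_3 = 6(Δ_2 - Δ_1) = 18
Clamped end conditions give two more equations: 2h_0·σ_0 + h_0·σ_1 = 6(Δ_0 - S'(1)) = -42 and h_2·σ_2 + 2h_2·σ_3 = 6(S'(4) - Δ_2) = 18.
Forward elimination and back-substitution give σ_0 = -80/3, σ_1 = 34/3, σ_2 = -2/3, σ_3 = 28/3.

-26.6667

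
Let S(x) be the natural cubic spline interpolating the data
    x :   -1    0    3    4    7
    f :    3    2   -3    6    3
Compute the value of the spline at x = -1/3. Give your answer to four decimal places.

2.6145

With M_i denoting the second derivative at x_i, h_i = 1, 3, 1, 3, and Δ_i = (y_(i+1) − y_i)/h_i = -1, -5/3, 9, -1:
  1·M_0 + 8·M_1 + 3·M_2 = 6(Δ_1 - Δ_0) = -4
  3·M_1 + 8·M_2 + 1·M_3 = 6(Δ_2 - Δ_1) = 64
  1·M_2 + 8·M_3 + 3·M_4 = 6(Δ_3 - Δ_2) = -60
Natural end conditions: M_0 = M_4 = 0.
Solving the tridiagonal system: M_0 = 0, M_1 = -41/9, M_2 = 292/27, M_3 = -239/27, M_4 = 0.
On [-1, 0], S(x) = 3 - 13/54·(x + 1) + 0·(x + 1)² - 41/54·(x + 1)³.
With (x + 1) = 2/3: S(-1/3) = 1906/729.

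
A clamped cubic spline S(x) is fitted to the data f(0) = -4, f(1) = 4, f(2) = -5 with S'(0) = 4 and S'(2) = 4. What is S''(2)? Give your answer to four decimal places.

64.5000

With m_i denoting the second derivative at x_i, h_i = 1, 1, and Δ_i = (y_(i+1) − y_i)/h_i = 8, -9:
  1·m_0 + 4·m_1 + 1·m_2 = 6(Δ_1 - Δ_0) = -102
Clamped end conditions give two more equations: 2h_0·m_0 + h_0·m_1 = 6(Δ_0 - S'(0)) = 24 and h_1·m_1 + 2h_1·m_2 = 6(S'(2) - Δ_1) = 78.
Forward elimination and back-substitution give m_0 = 75/2, m_1 = -51, m_2 = 129/2.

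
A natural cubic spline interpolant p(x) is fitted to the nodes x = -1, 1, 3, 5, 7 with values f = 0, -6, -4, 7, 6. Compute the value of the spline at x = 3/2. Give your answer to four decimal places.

Write M_i for p''(x_i). With h_i = 2, 2, 2, 2 and divided differences Δ_i = -3, 1, 11/2, -1/2, the continuity of p' gives the tridiagonal system
  2·M_0 + 8·M_1 + 2·M_2 = 6(Δ_1 - Δ_0) = 24
  2·M_1 + 8·M_2 + 2·M_3 = 6(Δ_2 - Δ_1) = 27
  2·M_2 + 8·M_3 + 2·M_4 = 6(Δ_3 - Δ_2) = -36
Natural end conditions: M_0 = M_4 = 0.
Solving: M_0 = 0, M_1 = 27/14, M_2 = 30/7, M_3 = -39/7, M_4 = 0.
On [1, 3], p(x) = -6 - 12/7·(x - 1) + 27/28·(x - 1)² + 11/56·(x - 1)³.
With (x - 1) = 1/2: p(3/2) = -2953/448.

-6.5915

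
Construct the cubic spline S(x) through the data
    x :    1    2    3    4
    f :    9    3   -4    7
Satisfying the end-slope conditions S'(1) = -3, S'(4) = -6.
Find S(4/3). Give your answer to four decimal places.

Let M_i = S''(x_i). Step sizes h_i = 1, 1, 1; slopes of the chords Δ_i = (y_(i+1) - y_i)/h_i = -6, -7, 11.
  1·M_0 + 4·M_1 + 1·M_2 = 6(Δ_1 - Δ_0) = -6
  1·M_1 + 4·M_2 + 1·M_3 = 6(Δ_2 - Δ_1) = 108
Clamped end conditions give two more equations: 2h_0·M_0 + h_0·M_1 = 6(Δ_0 - S'(1)) = -18 and h_2·M_2 + 2h_2·M_3 = 6(S'(4) - Δ_2) = -102.
Solving the tridiagonal system: M_0 = -12/5, M_1 = -66/5, M_2 = 246/5, M_3 = -378/5.
On [1, 2], S(x) = 9 - 3·(x - 1) - 6/5·(x - 1)² - 9/5·(x - 1)³.
With (x - 1) = 1/3: S(4/3) = 39/5.

7.8000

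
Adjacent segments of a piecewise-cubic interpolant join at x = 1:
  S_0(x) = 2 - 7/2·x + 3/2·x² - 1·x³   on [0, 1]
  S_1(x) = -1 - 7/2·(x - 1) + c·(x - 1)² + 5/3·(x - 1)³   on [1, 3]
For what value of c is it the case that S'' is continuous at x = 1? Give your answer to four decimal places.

-1.5000

S_0''(x) = 3 - 6·x, so S_0''(1) = -3. On the right, S_1''(1) = 2c, so c = -3/2.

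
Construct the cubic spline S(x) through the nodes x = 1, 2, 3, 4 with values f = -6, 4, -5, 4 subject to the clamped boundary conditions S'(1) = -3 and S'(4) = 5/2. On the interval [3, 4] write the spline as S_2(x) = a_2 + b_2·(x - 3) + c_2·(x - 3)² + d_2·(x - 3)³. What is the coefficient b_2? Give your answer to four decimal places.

Let σ_i = S''(x_i). Step sizes h_i = 1, 1, 1; slopes of the chords Δ_i = (y_(i+1) - y_i)/h_i = 10, -9, 9.
  1·σ_0 + 4·σ_1 + 1·σ_2 = 6(Δ_1 - Δ_0) = -114
  1·σ_1 + 4·σ_2 + 1·σ_3 = 6(Δ_2 - Δ_1) = 108
Clamped end conditions give two more equations: 2h_0·σ_0 + h_0·σ_1 = 6(Δ_0 - S'(1)) = 78 and h_2·σ_2 + 2h_2·σ_3 = 6(S'(4) - Δ_2) = -39.
Forward elimination and back-substitution give σ_0 = 1027/15, σ_1 = -884/15, σ_2 = 799/15, σ_3 = -692/15.
On [3, 4], with S_2(x) = a_2 + b_2·(x - 3) + c_2·(x - 3)² + d_2·(x - 3)³: c_2 = σ_2/2 = 799/30, d_2 = (σ_3 - σ_2)/(6h_2) = -497/30, b_2 = Δ_2 - h_2(2σ_2 + σ_3)/6 = -16/15.

-1.0667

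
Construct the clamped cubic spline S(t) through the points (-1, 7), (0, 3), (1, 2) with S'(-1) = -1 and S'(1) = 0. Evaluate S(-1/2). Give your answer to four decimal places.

Let m_i = S''(x_i). Step sizes h_i = 1, 1; slopes of the chords Δ_i = (y_(i+1) - y_i)/h_i = -4, -1.
  1·m_0 + 4·m_1 + 1·m_2 = 6(Δ_1 - Δ_0) = 18
Clamped end conditions give two more equations: 2h_0·m_0 + h_0·m_1 = 6(Δ_0 - S'(-1)) = -18 and h_1·m_1 + 2h_1·m_2 = 6(S'(1) - Δ_1) = 6.
Hence m_0 = -13, m_1 = 8, m_2 = -1.
On [-1, 0], S(t) = 7 - 1·(t + 1) - 13/2·(t + 1)² + 7/2·(t + 1)³.
With (t + 1) = 1/2: S(-1/2) = 85/16.

5.3125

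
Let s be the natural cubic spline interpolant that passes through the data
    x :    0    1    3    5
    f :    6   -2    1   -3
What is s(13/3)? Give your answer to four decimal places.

-0.5892

Let M_i = s''(x_i). Step sizes h_i = 1, 2, 2; slopes of the chords Δ_i = (y_(i+1) - y_i)/h_i = -8, 3/2, -2.
  1·M_0 + 6·M_1 + 2·M_2 = 6(Δ_1 - Δ_0) = 57
  2·M_1 + 8·M_2 + 2·M_3 = 6(Δ_2 - Δ_1) = -21
Natural end conditions: M_0 = M_3 = 0.
Hence M_0 = 0, M_1 = 249/22, M_2 = -60/11, M_3 = 0.
On [3, 5], s(x) = 1 + 18/11·(x - 3) - 30/11·(x - 3)² + 5/11·(x - 3)³.
With (x - 3) = 4/3: s(13/3) = -175/297.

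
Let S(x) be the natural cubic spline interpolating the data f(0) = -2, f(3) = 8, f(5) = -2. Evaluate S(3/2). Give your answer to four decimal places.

5.8125

With M_i denoting the second derivative at x_i, h_i = 3, 2, and Δ_i = (y_(i+1) − y_i)/h_i = 10/3, -5:
  3·M_0 + 10·M_1 + 2·M_2 = 6(Δ_1 - Δ_0) = -50
Natural end conditions: M_0 = M_2 = 0.
Solving the tridiagonal system: M_0 = 0, M_1 = -5, M_2 = 0.
On [0, 3], S(x) = -2 + 35/6·x + 0·x² - 5/18·x³.
With x = 3/2: S(3/2) = 93/16.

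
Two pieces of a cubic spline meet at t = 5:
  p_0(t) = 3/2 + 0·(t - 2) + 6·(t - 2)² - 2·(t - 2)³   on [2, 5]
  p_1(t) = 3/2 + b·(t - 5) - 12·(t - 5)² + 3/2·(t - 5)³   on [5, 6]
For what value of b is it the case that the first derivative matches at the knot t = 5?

p_0'(t) = 0 + 12·(t - 2) - 6·(t - 2)², so p_0'(5) = -18. On the right, p_1'(5) = b, so b = -18.

-18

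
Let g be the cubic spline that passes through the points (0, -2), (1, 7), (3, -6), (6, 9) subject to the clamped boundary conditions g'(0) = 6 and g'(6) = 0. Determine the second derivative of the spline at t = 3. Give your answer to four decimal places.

15.5789

Put m_i = g'' at the i-th knot. Here h = (1, 2, 3) and Δ = (9, -13/2, 5), so the interior equations h_(i-1)·m_(i-1) + 2(h_(i-1)+h_i)·m_i + h_i·m_(i+1) = 6(Δ_i − Δ_(i-1)) read
  1·m_0 + 6·m_1 + 2·m_2 = 6(Δ_1 - Δ_0) = -93
  2·m_1 + 10·m_2 + 3·m_3 = 6(Δ_2 - Δ_1) = 69
Clamped end conditions give two more equations: 2h_0·m_0 + h_0·m_1 = 6(Δ_0 - g'(0)) = 18 and h_2·m_2 + 2h_2·m_3 = 6(g'(6) - Δ_2) = -30.
Solving: m_0 = 401/19, m_1 = -460/19, m_2 = 296/19, m_3 = -243/19.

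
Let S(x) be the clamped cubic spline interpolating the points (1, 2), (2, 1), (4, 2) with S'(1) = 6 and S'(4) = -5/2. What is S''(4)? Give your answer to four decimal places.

Let M_i = S''(x_i). Step sizes h_i = 1, 2; slopes of the chords Δ_i = (y_(i+1) - y_i)/h_i = -1, 1/2.
  1·M_0 + 6·M_1 + 2·M_2 = 6(Δ_1 - Δ_0) = 9
Clamped end conditions give two more equations: 2h_0·M_0 + h_0·M_1 = 6(Δ_0 - S'(1)) = -42 and h_1·M_1 + 2h_1·M_2 = 6(S'(4) - Δ_1) = -18.
Solving: M_0 = -76/3, M_1 = 26/3, M_2 = -53/6.

-8.8333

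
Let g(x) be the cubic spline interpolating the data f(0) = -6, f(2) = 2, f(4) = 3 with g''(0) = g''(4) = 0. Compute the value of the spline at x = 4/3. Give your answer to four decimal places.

With M_i denoting the second derivative at x_i, h_i = 2, 2, and Δ_i = (y_(i+1) − y_i)/h_i = 4, 1/2:
  2·M_0 + 8·M_1 + 2·M_2 = 6(Δ_1 - Δ_0) = -21
Natural end conditions: M_0 = M_2 = 0.
Solving the tridiagonal system: M_0 = 0, M_1 = -21/8, M_2 = 0.
On [0, 2], g(x) = -6 + 39/8·x + 0·x² - 7/32·x³.
With x = 4/3: g(4/3) = -1/54.

-0.0185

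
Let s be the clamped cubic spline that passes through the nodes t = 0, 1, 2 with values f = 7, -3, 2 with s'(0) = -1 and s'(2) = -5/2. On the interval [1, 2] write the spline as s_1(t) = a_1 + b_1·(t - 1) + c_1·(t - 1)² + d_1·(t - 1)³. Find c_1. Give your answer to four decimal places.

23.2500

With M_i denoting the second derivative at x_i, h_i = 1, 1, and Δ_i = (y_(i+1) − y_i)/h_i = -10, 5:
  1·M_0 + 4·M_1 + 1·M_2 = 6(Δ_1 - Δ_0) = 90
Clamped end conditions give two more equations: 2h_0·M_0 + h_0·M_1 = 6(Δ_0 - s'(0)) = -54 and h_1·M_1 + 2h_1·M_2 = 6(s'(2) - Δ_1) = -45.
Hence M_0 = -201/4, M_1 = 93/2, M_2 = -183/4.
On [1, 2], with s_1(t) = a_1 + b_1·(t - 1) + c_1·(t - 1)² + d_1·(t - 1)³: c_1 = M_1/2 = 93/4, d_1 = (M_2 - M_1)/(6h_1) = -123/8, b_1 = Δ_1 - h_1(2M_1 + M_2)/6 = -23/8.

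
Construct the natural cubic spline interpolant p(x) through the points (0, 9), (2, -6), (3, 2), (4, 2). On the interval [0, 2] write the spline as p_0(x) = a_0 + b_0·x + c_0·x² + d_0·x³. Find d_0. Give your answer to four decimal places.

Let M_i = p''(x_i). Step sizes h_i = 2, 1, 1; slopes of the chords Δ_i = (y_(i+1) - y_i)/h_i = -15/2, 8, 0.
  2·M_0 + 6·M_1 + 1·M_2 = 6(Δ_1 - Δ_0) = 93
  1·M_1 + 4·M_2 + 1·M_3 = 6(Δ_2 - Δ_1) = -48
Natural end conditions: M_0 = M_3 = 0.
Solving: M_0 = 0, M_1 = 420/23, M_2 = -381/23, M_3 = 0.
On [0, 2], with p_0(x) = a_0 + b_0·x + c_0·x² + d_0·x³: c_0 = M_0/2 = 0, d_0 = (M_1 - M_0)/(6h_0) = 35/23, b_0 = Δ_0 - h_0(2M_0 + M_1)/6 = -625/46.

1.5217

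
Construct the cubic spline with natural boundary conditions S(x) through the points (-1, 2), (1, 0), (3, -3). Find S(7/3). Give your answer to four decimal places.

Let M_i = S''(x_i). Step sizes h_i = 2, 2; slopes of the chords Δ_i = (y_(i+1) - y_i)/h_i = -1, -3/2.
  2·M_0 + 8·M_1 + 2·M_2 = 6(Δ_1 - Δ_0) = -3
Natural end conditions: M_0 = M_2 = 0.
Solving the tridiagonal system: M_0 = 0, M_1 = -3/8, M_2 = 0.
On [1, 3], S(x) = 0 - 5/4·(x - 1) - 3/16·(x - 1)² + 1/32·(x - 1)³.
With (x - 1) = 4/3: S(7/3) = -52/27.

-1.9259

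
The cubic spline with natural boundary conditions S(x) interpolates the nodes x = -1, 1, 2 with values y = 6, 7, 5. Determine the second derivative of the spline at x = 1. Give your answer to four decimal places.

-2.5000

With σ_i denoting the second derivative at x_i, h_i = 2, 1, and Δ_i = (y_(i+1) − y_i)/h_i = 1/2, -2:
  2·σ_0 + 6·σ_1 + 1·σ_2 = 6(Δ_1 - Δ_0) = -15
Natural end conditions: σ_0 = σ_2 = 0.
Hence σ_0 = 0, σ_1 = -5/2, σ_2 = 0.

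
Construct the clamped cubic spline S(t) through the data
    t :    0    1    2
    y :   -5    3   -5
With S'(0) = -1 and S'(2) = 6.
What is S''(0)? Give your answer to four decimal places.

54.5000

Write M_i for S''(x_i). With h_i = 1, 1 and divided differences Δ_i = 8, -8, the continuity of S' gives the tridiagonal system
  1·M_0 + 4·M_1 + 1·M_2 = 6(Δ_1 - Δ_0) = -96
Clamped end conditions give two more equations: 2h_0·M_0 + h_0·M_1 = 6(Δ_0 - S'(0)) = 54 and h_1·M_1 + 2h_1·M_2 = 6(S'(2) - Δ_1) = 84.
Forward elimination and back-substitution give M_0 = 109/2, M_1 = -55, M_2 = 139/2.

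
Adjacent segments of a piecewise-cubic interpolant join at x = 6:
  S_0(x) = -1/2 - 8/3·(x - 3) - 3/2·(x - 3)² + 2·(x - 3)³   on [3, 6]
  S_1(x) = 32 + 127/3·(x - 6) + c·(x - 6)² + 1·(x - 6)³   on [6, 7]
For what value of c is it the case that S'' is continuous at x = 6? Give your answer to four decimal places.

S_0''(x) = -3 + 12·(x - 3), so S_0''(6) = 33. On the right, S_1''(6) = 2c, so c = 33/2.

16.5000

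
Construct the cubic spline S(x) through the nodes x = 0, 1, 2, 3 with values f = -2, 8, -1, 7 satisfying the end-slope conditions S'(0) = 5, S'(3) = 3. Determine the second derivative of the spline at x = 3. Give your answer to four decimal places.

-38.9333

Write σ_i for S''(x_i). With h_i = 1, 1, 1 and divided differences Δ_i = 10, -9, 8, the continuity of S' gives the tridiagonal system
  1·σ_0 + 4·σ_1 + 1·σ_2 = 6(Δ_1 - Δ_0) = -114
  1·σ_1 + 4·σ_2 + 1·σ_3 = 6(Δ_2 - Δ_1) = 102
Clamped end conditions give two more equations: 2h_0·σ_0 + h_0·σ_1 = 6(Δ_0 - S'(0)) = 30 and h_2·σ_2 + 2h_2·σ_3 = 6(S'(3) - Δ_2) = -30.
Solving the tridiagonal system: σ_0 = 604/15, σ_1 = -758/15, σ_2 = 718/15, σ_3 = -584/15.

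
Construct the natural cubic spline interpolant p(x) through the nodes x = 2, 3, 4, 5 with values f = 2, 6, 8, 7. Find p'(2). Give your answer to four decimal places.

Let σ_i = p''(x_i). Step sizes h_i = 1, 1, 1; slopes of the chords Δ_i = (y_(i+1) - y_i)/h_i = 4, 2, -1.
  1·σ_0 + 4·σ_1 + 1·σ_2 = 6(Δ_1 - Δ_0) = -12
  1·σ_1 + 4·σ_2 + 1·σ_3 = 6(Δ_2 - Δ_1) = -18
Natural end conditions: σ_0 = σ_3 = 0.
Solving the tridiagonal system: σ_0 = 0, σ_1 = -2, σ_2 = -4, σ_3 = 0.
On [2, 3], p'(x) = b_0 + 2c_0·(x - 2) + 3d_0·(x - 2)² with b_0 = Δ_0 - h_0(2σ_0 + σ_1)/6 = 13/3, c_0 = σ_0/2 = 0, d_0 = (σ_1 - σ_0)/(6h_0) = -1/3. So p'(2) = 13/3.

4.3333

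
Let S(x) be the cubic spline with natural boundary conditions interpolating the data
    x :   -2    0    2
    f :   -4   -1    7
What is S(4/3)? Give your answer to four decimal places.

3.9630

Put σ_i = S'' at the i-th knot. Here h = (2, 2) and Δ = (3/2, 4), so the interior equations h_(i-1)·σ_(i-1) + 2(h_(i-1)+h_i)·σ_i + h_i·σ_(i+1) = 6(Δ_i − Δ_(i-1)) read
  2·σ_0 + 8·σ_1 + 2·σ_2 = 6(Δ_1 - Δ_0) = 15
Natural end conditions: σ_0 = σ_2 = 0.
Solving the tridiagonal system: σ_0 = 0, σ_1 = 15/8, σ_2 = 0.
On [0, 2], S(x) = -1 + 11/4·x + 15/16·x² - 5/32·x³.
With x = 4/3: S(4/3) = 107/27.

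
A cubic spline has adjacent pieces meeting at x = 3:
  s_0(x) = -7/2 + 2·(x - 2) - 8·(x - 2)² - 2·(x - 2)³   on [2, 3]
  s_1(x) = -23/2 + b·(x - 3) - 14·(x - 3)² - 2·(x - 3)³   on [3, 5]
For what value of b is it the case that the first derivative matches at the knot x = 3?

-20

s_0'(x) = 2 - 16·(x - 2) - 6·(x - 2)², so s_0'(3) = -20. On the right, s_1'(3) = b, so b = -20.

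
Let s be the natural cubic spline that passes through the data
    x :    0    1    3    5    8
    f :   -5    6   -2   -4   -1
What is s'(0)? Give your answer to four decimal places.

13.8654

Put m_i = s'' at the i-th knot. Here h = (1, 2, 2, 3) and Δ = (11, -4, -1, 1), so the interior equations h_(i-1)·m_(i-1) + 2(h_(i-1)+h_i)·m_i + h_i·m_(i+1) = 6(Δ_i − Δ_(i-1)) read
  1·m_0 + 6·m_1 + 2·m_2 = 6(Δ_1 - Δ_0) = -90
  2·m_1 + 8·m_2 + 2·m_3 = 6(Δ_2 - Δ_1) = 18
  2·m_2 + 10·m_3 + 3·m_4 = 6(Δ_3 - Δ_2) = 12
Natural end conditions: m_0 = m_4 = 0.
Solving the tridiagonal system: m_0 = 0, m_1 = -447/26, m_2 = 171/26, m_3 = -3/26, m_4 = 0.
On [0, 1], s'(x) = b_0 + 2c_0·x + 3d_0·x² with b_0 = Δ_0 - h_0(2m_0 + m_1)/6 = 721/52, c_0 = m_0/2 = 0, d_0 = (m_1 - m_0)/(6h_0) = -149/52. So s'(0) = 721/52.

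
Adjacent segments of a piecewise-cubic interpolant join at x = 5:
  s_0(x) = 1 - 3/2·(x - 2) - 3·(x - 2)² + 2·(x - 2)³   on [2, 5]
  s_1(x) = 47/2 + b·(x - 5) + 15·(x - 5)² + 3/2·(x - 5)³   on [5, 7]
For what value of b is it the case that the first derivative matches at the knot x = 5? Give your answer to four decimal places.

34.5000

s_0'(x) = -3/2 - 6·(x - 2) + 6·(x - 2)², so s_0'(5) = 69/2. On the right, s_1'(5) = b, so b = 69/2.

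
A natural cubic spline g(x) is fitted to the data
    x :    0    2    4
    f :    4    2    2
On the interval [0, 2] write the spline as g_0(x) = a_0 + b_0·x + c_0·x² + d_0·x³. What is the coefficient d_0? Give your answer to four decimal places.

Put M_i = g'' at the i-th knot. Here h = (2, 2) and Δ = (-1, 0), so the interior equations h_(i-1)·M_(i-1) + 2(h_(i-1)+h_i)·M_i + h_i·M_(i+1) = 6(Δ_i − Δ_(i-1)) read
  2·M_0 + 8·M_1 + 2·M_2 = 6(Δ_1 - Δ_0) = 6
Natural end conditions: M_0 = M_2 = 0.
Solving: M_0 = 0, M_1 = 3/4, M_2 = 0.
On [0, 2], with g_0(x) = a_0 + b_0·x + c_0·x² + d_0·x³: c_0 = M_0/2 = 0, d_0 = (M_1 - M_0)/(6h_0) = 1/16, b_0 = Δ_0 - h_0(2M_0 + M_1)/6 = -5/4.

0.0625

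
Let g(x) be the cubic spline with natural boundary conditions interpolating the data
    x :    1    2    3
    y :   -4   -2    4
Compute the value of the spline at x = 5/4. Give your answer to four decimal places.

-3.7344

With M_i denoting the second derivative at x_i, h_i = 1, 1, and Δ_i = (y_(i+1) − y_i)/h_i = 2, 6:
  1·M_0 + 4·M_1 + 1·M_2 = 6(Δ_1 - Δ_0) = 24
Natural end conditions: M_0 = M_2 = 0.
Solving: M_0 = 0, M_1 = 6, M_2 = 0.
On [1, 2], g(x) = -4 + 1·(x - 1) + 0·(x - 1)² + 1·(x - 1)³.
With (x - 1) = 1/4: g(5/4) = -239/64.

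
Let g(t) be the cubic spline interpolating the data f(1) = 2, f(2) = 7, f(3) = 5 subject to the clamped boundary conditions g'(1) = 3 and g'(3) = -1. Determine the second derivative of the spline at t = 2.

-17

Write M_i for g''(x_i). With h_i = 1, 1 and divided differences Δ_i = 5, -2, the continuity of g' gives the tridiagonal system
  1·M_0 + 4·M_1 + 1·M_2 = 6(Δ_1 - Δ_0) = -42
Clamped end conditions give two more equations: 2h_0·M_0 + h_0·M_1 = 6(Δ_0 - g'(1)) = 12 and h_1·M_1 + 2h_1·M_2 = 6(g'(3) - Δ_1) = 6.
Hence M_0 = 29/2, M_1 = -17, M_2 = 23/2.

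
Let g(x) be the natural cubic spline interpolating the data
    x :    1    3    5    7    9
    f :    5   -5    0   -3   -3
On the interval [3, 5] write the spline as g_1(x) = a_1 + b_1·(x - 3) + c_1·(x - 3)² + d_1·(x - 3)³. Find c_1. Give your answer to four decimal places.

3.4821

Let M_i = g''(x_i). Step sizes h_i = 2, 2, 2, 2; slopes of the chords Δ_i = (y_(i+1) - y_i)/h_i = -5, 5/2, -3/2, 0.
  2·M_0 + 8·M_1 + 2·M_2 = 6(Δ_1 - Δ_0) = 45
  2·M_1 + 8·M_2 + 2·M_3 = 6(Δ_2 - Δ_1) = -24
  2·M_2 + 8·M_3 + 2·M_4 = 6(Δ_3 - Δ_2) = 9
Natural end conditions: M_0 = M_4 = 0.
Solving: M_0 = 0, M_1 = 195/28, M_2 = -75/14, M_3 = 69/28, M_4 = 0.
On [3, 5], with g_1(x) = a_1 + b_1·(x - 3) + c_1·(x - 3)² + d_1·(x - 3)³: c_1 = M_1/2 = 195/56, d_1 = (M_2 - M_1)/(6h_1) = -115/112, b_1 = Δ_1 - h_1(2M_1 + M_2)/6 = -5/14.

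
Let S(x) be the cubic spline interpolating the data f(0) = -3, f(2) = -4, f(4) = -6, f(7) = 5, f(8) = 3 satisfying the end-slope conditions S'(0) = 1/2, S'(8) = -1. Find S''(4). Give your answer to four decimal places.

Write M_i for S''(x_i). With h_i = 2, 2, 3, 1 and divided differences Δ_i = -1/2, -1, 11/3, -2, the continuity of S' gives the tridiagonal system
  2·M_0 + 8·M_1 + 2·M_2 = 6(Δ_1 - Δ_0) = -3
  2·M_1 + 10·M_2 + 3·M_3 = 6(Δ_2 - Δ_1) = 28
  3·M_2 + 8·M_3 + 1·M_4 = 6(Δ_3 - Δ_2) = -34
Clamped end conditions give two more equations: 2h_0·M_0 + h_0·M_1 = 6(Δ_0 - S'(0)) = -6 and h_3·M_3 + 2h_3·M_4 = 6(S'(8) - Δ_3) = 6.
Solving: M_0 = -109/144, M_1 = -107/72, M_2 = 749/144, M_3 = -505/72, M_4 = 937/144.

5.2014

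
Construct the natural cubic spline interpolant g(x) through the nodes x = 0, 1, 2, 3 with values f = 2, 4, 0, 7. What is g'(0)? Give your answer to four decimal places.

Let M_i = g''(x_i). Step sizes h_i = 1, 1, 1; slopes of the chords Δ_i = (y_(i+1) - y_i)/h_i = 2, -4, 7.
  1·M_0 + 4·M_1 + 1·M_2 = 6(Δ_1 - Δ_0) = -36
  1·M_1 + 4·M_2 + 1·M_3 = 6(Δ_2 - Δ_1) = 66
Natural end conditions: M_0 = M_3 = 0.
Hence M_0 = 0, M_1 = -14, M_2 = 20, M_3 = 0.
On [0, 1], g'(x) = b_0 + 2c_0·x + 3d_0·x² with b_0 = Δ_0 - h_0(2M_0 + M_1)/6 = 13/3, c_0 = M_0/2 = 0, d_0 = (M_1 - M_0)/(6h_0) = -7/3. So g'(0) = 13/3.

4.3333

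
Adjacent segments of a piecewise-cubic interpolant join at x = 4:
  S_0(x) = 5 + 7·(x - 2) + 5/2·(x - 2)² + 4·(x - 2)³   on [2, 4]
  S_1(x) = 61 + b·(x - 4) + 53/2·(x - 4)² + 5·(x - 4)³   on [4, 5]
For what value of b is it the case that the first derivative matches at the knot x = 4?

S_0'(x) = 7 + 5·(x - 2) + 12·(x - 2)², so S_0'(4) = 65. On the right, S_1'(4) = b, so b = 65.

65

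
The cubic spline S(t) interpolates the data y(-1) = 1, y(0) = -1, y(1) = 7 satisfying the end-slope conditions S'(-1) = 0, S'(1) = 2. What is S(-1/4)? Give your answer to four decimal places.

Put M_i = S'' at the i-th knot. Here h = (1, 1) and Δ = (-2, 8), so the interior equations h_(i-1)·M_(i-1) + 2(h_(i-1)+h_i)·M_i + h_i·M_(i+1) = 6(Δ_i − Δ_(i-1)) read
  1·M_0 + 4·M_1 + 1·M_2 = 6(Δ_1 - Δ_0) = 60
Clamped end conditions give two more equations: 2h_0·M_0 + h_0·M_1 = 6(Δ_0 - S'(-1)) = -12 and h_1·M_1 + 2h_1·M_2 = 6(S'(1) - Δ_1) = -36.
Solving: M_0 = -20, M_1 = 28, M_2 = -32.
On [-1, 0], S(t) = 1 + 0·(t + 1) - 10·(t + 1)² + 8·(t + 1)³.
With (t + 1) = 3/4: S(-1/4) = -5/4.

-1.2500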